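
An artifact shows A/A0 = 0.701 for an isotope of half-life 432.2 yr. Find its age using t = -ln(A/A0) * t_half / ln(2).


lambda = ln(2) / t_half = ln(2) / 432.2 = 0.001603765 /yr
t = -ln(A/A0) / lambda
t = -ln(0.701) / 0.001603765
t = 221.51 yr

221.51


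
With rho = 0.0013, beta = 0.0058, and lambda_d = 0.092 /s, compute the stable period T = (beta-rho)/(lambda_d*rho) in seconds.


T = (beta - rho) / (lambda_d * rho)
T = (0.0058 - 0.0013) / (0.092 * 0.0013)
T = 37.625 s

37.625


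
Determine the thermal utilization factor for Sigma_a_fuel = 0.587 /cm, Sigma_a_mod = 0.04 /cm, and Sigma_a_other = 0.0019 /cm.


f = Sigma_a_fuel / (Sigma_a_fuel + Sigma_a_mod + Sigma_a_other)
f = 0.587 / (0.587 + 0.04 + 0.0019)
f = 0.93338

0.93338


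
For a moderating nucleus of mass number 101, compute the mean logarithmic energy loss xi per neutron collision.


xi = 1 + (A-1)^2/(2A) * ln((A-1)/(A+1))
xi = 1 + (101-1)^2/(2*101) * ln((101-1)/(101 +1))
xi = 0.019672

0.019672


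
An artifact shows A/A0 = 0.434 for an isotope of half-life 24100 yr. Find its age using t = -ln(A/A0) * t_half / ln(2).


lambda = ln(2) / t_half = ln(2) / 24100 = 2.876129e-05 /yr
t = -ln(A/A0) / lambda
t = -ln(0.434) / 2.876129e-05
t = 29022 yr

29022


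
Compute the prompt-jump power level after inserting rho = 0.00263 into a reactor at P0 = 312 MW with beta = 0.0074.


P1/P0 = beta / (beta - rho)
P1/P0 = 0.0074 / (0.0074 - 0.00263) = 1.551363
P1 = 312 * 1.551363 = 484.03 MW

484.03


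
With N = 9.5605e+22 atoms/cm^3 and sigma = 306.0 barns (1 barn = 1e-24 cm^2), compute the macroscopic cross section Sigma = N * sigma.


Sigma = N * sigma_barns * 1e-24
Sigma = 9.5605e+22 * 306.0 * 1e-24
Sigma = 29.255 /cm

29.255


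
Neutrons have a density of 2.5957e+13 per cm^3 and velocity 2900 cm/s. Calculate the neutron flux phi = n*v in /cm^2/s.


phi = n * v
phi = 2.5957e+13 * 2900
phi = 7.5275e+16 /cm^2/s

7.5275e+16


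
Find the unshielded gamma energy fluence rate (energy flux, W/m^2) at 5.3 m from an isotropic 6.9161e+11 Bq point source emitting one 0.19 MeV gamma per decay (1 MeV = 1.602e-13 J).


psi = A * E * 1.602e-13 / (4*pi*r^2)
psi = 6.9161e+11 * 0.19 * 1.602e-13 / (4*pi*5.3^2)
psi = 5.9637e-05 W/m^2

5.9637e-05


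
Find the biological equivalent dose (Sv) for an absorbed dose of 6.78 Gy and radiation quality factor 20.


H = D * Q
H = 6.78 * 20
H = 135.60 Sv

135.60


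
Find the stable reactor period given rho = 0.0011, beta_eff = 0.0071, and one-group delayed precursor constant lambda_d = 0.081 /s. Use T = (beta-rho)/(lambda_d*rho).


T = (beta - rho) / (lambda_d * rho)
T = (0.0071 - 0.0011) / (0.081 * 0.0011)
T = 67.340 s

67.340


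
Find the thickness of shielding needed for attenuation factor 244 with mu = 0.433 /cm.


x = ln(factor) / mu
x = ln(244) / 0.433
x = 12.696 cm

12.696


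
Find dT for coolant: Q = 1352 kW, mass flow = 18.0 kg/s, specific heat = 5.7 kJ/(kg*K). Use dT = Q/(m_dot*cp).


dT = Q / (m_dot * cp)
dT = 1352 / (18.0 * 5.7)
dT = 13.177 C

13.177


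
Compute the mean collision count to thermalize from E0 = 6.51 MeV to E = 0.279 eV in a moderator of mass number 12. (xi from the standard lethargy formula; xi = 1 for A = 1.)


xi = 1 + (A-1)^2/(2A)*ln((A-1)/(A+1)) = 0.1577690 (for A = 12)
n = ln(E0/E) / xi
n = ln(6.51e6 / 0.279) / 0.1577690
n = ln(2.333333e+07) / 0.1577690 = 107.53

107.53


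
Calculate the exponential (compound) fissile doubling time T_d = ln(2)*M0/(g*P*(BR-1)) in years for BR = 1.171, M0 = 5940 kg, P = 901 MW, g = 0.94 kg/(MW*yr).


Breeding gain G = BR - 1 = 1.171 - 1 = 0.171
Fissile production rate = g * P * G = 0.94 * 901 * 0.171 = 144.82674 kg/yr
T_d = ln(2) * M0 / (g * P * G)
T_d = ln(2) * 5940 / 144.82674 = 28.429 yr

28.429


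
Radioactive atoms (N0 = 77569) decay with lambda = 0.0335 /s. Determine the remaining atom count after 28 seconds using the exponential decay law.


N = N0 * exp(-lambda * t)
N = 77569 * exp(-0.0335 * 28)
N = 30361

30361


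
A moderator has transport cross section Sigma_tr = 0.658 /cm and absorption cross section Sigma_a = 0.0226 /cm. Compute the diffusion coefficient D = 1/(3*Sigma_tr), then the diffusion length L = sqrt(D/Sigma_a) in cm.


D = 1 / (3 * Sigma_tr) = 1 / (3 * 0.658) = 0.5065856 cm
L = sqrt(D / Sigma_a)
L = sqrt(0.5065856 / 0.0226)
L = 4.7345 cm

4.7345


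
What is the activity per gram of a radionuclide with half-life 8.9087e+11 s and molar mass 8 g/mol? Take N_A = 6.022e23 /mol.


lambda = ln(2) / t_half = ln(2) / 8.9087e+11 = 7.780565e-13 /s
SA = lambda * N_A / M
SA = 7.780565e-13 * 6.022e23 / 8
SA = 5.8568e+10 Bq/g

5.8568e+10


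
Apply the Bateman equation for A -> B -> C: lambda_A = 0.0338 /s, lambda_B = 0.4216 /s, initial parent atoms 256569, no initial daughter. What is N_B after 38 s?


N_B(t) = lambda_A * N_A0 / (lambda_B - lambda_A) * [exp(-lambda_A*t) - exp(-lambda_B*t)]
exp(-0.0338*38) = 0.2768166; exp(-0.4216*38) = 1.102186e-07
N_B = 0.0338 * 256569 / (0.4216 - 0.0338) * (0.2768166 - 1.102186e-07)
N_B = 6190.2

6190.2


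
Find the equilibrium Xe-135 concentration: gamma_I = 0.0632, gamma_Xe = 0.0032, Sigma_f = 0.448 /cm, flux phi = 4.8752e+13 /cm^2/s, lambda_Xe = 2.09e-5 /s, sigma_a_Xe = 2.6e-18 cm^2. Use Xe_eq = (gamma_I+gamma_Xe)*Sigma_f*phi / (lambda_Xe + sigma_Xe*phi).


Xe_eq = (gamma_I + gamma_Xe) * Sigma_f * phi / (lambda_Xe + sigma_Xe * phi)
Numerator = (0.0632 + 0.0032) * 0.448 * 4.8752e+13 = 1.450235e+12
Denominator = 2.09e-5 + 2.6e-18 * 4.8752e+13 = 1.476552e-04
Xe_eq = 1.450235e+12 / 1.476552e-04 = 9.8218e+15 /cm^3

9.8218e+15


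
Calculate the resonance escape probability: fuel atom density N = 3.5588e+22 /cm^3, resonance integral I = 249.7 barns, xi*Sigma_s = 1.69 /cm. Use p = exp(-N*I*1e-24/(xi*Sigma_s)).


p = exp(-N * I * 1e-24 / (xi*Sigma_s))
p = exp(-3.5588e+22 * 249.7 * 1e-24 / 1.69)
p = 0.0052048

0.0052048


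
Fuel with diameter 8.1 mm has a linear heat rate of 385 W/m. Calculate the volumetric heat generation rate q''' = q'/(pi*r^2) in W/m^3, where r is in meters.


r = D / 2 / 1000 = 8.1 / 2 / 1000 = 0.00405 m
q''' = q' / (pi * r^2)
q''' = 385 / (pi * 0.00405^2)
q''' = 7.4714e+06 W/m^3

7.4714e+06


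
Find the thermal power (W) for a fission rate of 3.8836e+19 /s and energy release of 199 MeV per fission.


P = fission_rate * E_MeV * 1.602e-13
P = 3.8836e+19 * 199 * 1.602e-13
P = 1.2381e+09 W

1.2381e+09


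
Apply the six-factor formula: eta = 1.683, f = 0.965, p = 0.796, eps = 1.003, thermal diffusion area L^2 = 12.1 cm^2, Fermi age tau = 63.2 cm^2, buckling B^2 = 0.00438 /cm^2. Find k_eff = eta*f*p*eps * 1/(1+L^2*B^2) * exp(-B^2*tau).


k_inf = eta*f*p*eps = 1.683*0.965*0.796*1.003 = 1.296658
P_TNL = 1/(1 + L^2*B^2) = 1/(1 + 12.1*0.00438) = 0.9496694
P_FNL = exp(-B^2*tau) = exp(-0.00438*63.2) = 0.7581940
k_eff = k_inf * P_TNL * P_FNL = 1.296658 * 0.9496694 * 0.7581940
k_eff = 0.93364

0.93364


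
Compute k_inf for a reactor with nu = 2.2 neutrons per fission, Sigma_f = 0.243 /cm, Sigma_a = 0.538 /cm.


k_inf = nu * Sigma_f / Sigma_a
k_inf = 2.2 * 0.243 / 0.538
k_inf = 0.99368

0.99368


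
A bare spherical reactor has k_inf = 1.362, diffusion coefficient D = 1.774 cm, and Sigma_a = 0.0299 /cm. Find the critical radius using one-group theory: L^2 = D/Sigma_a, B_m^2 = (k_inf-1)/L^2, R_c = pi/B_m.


L^2 = D / Sigma_a = 1.774 / 0.0299 = 59.33110 cm^2
B_m^2 = (k_inf - 1) / L^2 = (1.362 - 1) / 59.33110 = 0.006101353 /cm^2
For a bare sphere: B_g = pi/R, so R_c = pi / sqrt(B_m^2)
R_c = pi / sqrt(0.006101353) = 40.220 cm

40.220


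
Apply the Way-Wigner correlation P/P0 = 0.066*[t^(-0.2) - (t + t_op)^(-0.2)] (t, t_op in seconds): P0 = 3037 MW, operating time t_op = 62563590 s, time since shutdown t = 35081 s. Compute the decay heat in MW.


P/P0 = 0.066 * [t^(-0.2) - (t + t_op)^(-0.2)]
P/P0 = 0.066 * [35081^(-0.2) - (35081 + 62563590)^(-0.2)]
P/P0 = 0.066 * [0.1233064 - 0.02758589] = 0.006317554
P = 3037 * 0.006317554 = 19.186 MW

19.186


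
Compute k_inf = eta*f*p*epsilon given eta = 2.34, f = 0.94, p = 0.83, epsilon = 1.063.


k_inf = eta * f * p * epsilon
k_inf = 2.34 * 0.94 * 0.83 * 1.063
k_inf = 1.9407

1.9407


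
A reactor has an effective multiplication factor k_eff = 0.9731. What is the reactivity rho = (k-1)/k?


rho = (k_eff - 1) / k_eff
rho = (0.9731 - 1) / 0.9731
rho = -0.027644

-0.027644


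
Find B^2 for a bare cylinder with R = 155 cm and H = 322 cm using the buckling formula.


B^2 = (2.405/R)^2 + (pi/H)^2
B^2 = (2.405/155)^2 + (pi/322)^2
B^2 = 3.3594e-04 /cm^2

3.3594e-04


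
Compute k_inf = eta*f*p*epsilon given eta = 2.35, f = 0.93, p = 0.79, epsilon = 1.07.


k_inf = eta * f * p * epsilon
k_inf = 2.35 * 0.93 * 0.79 * 1.07
k_inf = 1.8474

1.8474


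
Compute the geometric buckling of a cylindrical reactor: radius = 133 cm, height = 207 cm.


B^2 = (2.405/R)^2 + (pi/H)^2
B^2 = (2.405/133)^2 + (pi/207)^2
B^2 = 5.5732e-04 /cm^2

5.5732e-04


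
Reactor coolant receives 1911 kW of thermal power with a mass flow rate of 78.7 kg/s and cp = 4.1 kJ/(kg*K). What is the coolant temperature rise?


dT = Q / (m_dot * cp)
dT = 1911 / (78.7 * 4.1)
dT = 5.9225 C

5.9225


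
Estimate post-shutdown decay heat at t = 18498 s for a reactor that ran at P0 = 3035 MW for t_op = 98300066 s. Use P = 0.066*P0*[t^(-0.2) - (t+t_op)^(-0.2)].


P/P0 = 0.066 * [t^(-0.2) - (t + t_op)^(-0.2)]
P/P0 = 0.066 * [18498^(-0.2) - (18498 + 98300066)^(-0.2)]
P/P0 = 0.066 * [0.1401442 - 0.02520420] = 0.007586040
P = 3035 * 0.007586040 = 23.024 MW

23.024


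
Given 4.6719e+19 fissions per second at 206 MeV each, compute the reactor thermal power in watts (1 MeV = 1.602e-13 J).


P = fission_rate * E_MeV * 1.602e-13
P = 4.6719e+19 * 206 * 1.602e-13
P = 1.5418e+09 W

1.5418e+09


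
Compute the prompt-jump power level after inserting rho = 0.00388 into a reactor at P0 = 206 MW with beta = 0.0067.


P1/P0 = beta / (beta - rho)
P1/P0 = 0.0067 / (0.0067 - 0.00388) = 2.375887
P1 = 206 * 2.375887 = 489.43 MW

489.43


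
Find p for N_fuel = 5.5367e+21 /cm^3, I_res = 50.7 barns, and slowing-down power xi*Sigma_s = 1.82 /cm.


p = exp(-N * I * 1e-24 / (xi*Sigma_s))
p = exp(-5.5367e+21 * 50.7 * 1e-24 / 1.82)
p = 0.85707

0.85707


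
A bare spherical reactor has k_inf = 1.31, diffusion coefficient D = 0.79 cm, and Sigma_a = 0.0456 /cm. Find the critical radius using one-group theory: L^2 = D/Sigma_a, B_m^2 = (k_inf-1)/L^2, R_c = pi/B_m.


L^2 = D / Sigma_a = 0.79 / 0.0456 = 17.32456 cm^2
B_m^2 = (k_inf - 1) / L^2 = (1.31 - 1) / 17.32456 = 0.01789367 /cm^2
For a bare sphere: B_g = pi/R, so R_c = pi / sqrt(B_m^2)
R_c = pi / sqrt(0.01789367) = 23.486 cm

23.486


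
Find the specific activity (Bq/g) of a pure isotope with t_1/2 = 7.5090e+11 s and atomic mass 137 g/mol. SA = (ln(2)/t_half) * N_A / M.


lambda = ln(2) / t_half = ln(2) / 7.5090e+11 = 9.230885e-13 /s
SA = lambda * N_A / M
SA = 9.230885e-13 * 6.022e23 / 137
SA = 4.0575e+09 Bq/g

4.0575e+09


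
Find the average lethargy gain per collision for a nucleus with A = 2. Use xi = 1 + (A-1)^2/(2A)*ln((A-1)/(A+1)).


xi = 1 + (A-1)^2/(2A) * ln((A-1)/(A+1))
xi = 1 + (2-1)^2/(2*2) * ln((2-1)/(2 +1))
xi = 0.72535

0.72535


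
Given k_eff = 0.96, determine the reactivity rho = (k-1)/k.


rho = (k_eff - 1) / k_eff
rho = (0.96 - 1) / 0.96
rho = -0.041667

-0.041667


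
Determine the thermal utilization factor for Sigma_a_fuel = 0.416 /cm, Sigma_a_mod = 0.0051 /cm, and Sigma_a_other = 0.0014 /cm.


f = Sigma_a_fuel / (Sigma_a_fuel + Sigma_a_mod + Sigma_a_other)
f = 0.416 / (0.416 + 0.0051 + 0.0014)
f = 0.98462

0.98462


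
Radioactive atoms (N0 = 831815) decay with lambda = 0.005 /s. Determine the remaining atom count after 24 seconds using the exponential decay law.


N = N0 * exp(-lambda * t)
N = 831815 * exp(-0.005 * 24)
N = 737754

737754


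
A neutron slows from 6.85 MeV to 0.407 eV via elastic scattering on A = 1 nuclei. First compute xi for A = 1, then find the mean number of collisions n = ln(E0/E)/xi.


xi = 1 + (A-1)^2/(2A)*ln((A-1)/(A+1)) = 1 (for A = 1)
n = ln(E0/E) / xi
n = ln(6.85e6 / 0.407) / 1
n = ln(1.683047e+07) / 1 = 16.639

16.639


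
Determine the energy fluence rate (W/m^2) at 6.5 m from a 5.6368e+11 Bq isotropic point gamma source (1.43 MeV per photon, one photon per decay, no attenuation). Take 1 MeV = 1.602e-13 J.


psi = A * E * 1.602e-13 / (4*pi*r^2)
psi = 5.6368e+11 * 1.43 * 1.602e-13 / (4*pi*6.5^2)
psi = 2.4322e-04 W/m^2

2.4322e-04


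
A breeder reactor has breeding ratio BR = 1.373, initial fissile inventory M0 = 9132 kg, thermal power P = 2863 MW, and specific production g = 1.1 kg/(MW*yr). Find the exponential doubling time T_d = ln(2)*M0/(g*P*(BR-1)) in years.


Breeding gain G = BR - 1 = 1.373 - 1 = 0.373
Fissile production rate = g * P * G = 1.1 * 2863 * 0.373 = 1174.6889 kg/yr
T_d = ln(2) * M0 / (g * P * G)
T_d = ln(2) * 9132 / 1174.6889 = 5.3885 yr

5.3885


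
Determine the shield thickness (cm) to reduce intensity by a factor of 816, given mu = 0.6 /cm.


x = ln(factor) / mu
x = ln(816) / 0.6
x = 11.174 cm

11.174


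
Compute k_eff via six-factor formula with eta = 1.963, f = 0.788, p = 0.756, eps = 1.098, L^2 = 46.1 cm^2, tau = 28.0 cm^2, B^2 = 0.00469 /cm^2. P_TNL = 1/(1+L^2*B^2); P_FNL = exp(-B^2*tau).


k_inf = eta*f*p*eps = 1.963*0.788*0.756*1.098 = 1.284017
P_TNL = 1/(1 + L^2*B^2) = 1/(1 + 46.1*0.00469) = 0.8222271
P_FNL = exp(-B^2*tau) = exp(-0.00469*28.0) = 0.8769371
k_eff = k_inf * P_TNL * P_FNL = 1.284017 * 0.8222271 * 0.8769371
k_eff = 0.92583

0.92583


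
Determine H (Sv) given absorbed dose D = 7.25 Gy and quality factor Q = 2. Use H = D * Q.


H = D * Q
H = 7.25 * 2
H = 14.500 Sv

14.500


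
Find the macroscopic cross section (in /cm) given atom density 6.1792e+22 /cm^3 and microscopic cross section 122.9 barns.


Sigma = N * sigma_barns * 1e-24
Sigma = 6.1792e+22 * 122.9 * 1e-24
Sigma = 7.5942 /cm

7.5942


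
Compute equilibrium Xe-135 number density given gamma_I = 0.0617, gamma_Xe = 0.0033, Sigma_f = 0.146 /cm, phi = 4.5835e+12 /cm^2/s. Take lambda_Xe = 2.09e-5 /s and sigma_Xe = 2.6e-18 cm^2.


Xe_eq = (gamma_I + gamma_Xe) * Sigma_f * phi / (lambda_Xe + sigma_Xe * phi)
Numerator = (0.0617 + 0.0033) * 0.146 * 4.5835e+12 = 4.349742e+10
Denominator = 2.09e-5 + 2.6e-18 * 4.5835e+12 = 3.281710e-05
Xe_eq = 4.349742e+10 / 3.281710e-05 = 1.3254e+15 /cm^3

1.3254e+15


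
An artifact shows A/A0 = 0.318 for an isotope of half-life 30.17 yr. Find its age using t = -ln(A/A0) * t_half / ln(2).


lambda = ln(2) / t_half = ln(2) / 30.17 = 0.02297472 /yr
t = -ln(A/A0) / lambda
t = -ln(0.318) / 0.02297472
t = 49.868 yr

49.868


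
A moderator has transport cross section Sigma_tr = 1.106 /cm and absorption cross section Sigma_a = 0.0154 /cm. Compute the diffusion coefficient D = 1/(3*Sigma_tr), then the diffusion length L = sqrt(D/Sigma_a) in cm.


D = 1 / (3 * Sigma_tr) = 1 / (3 * 1.106) = 0.3013864 cm
L = sqrt(D / Sigma_a)
L = sqrt(0.3013864 / 0.0154)
L = 4.4239 cm

4.4239


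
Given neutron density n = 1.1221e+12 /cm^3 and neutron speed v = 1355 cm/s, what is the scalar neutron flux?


phi = n * v
phi = 1.1221e+12 * 1355
phi = 1.5204e+15 /cm^2/s

1.5204e+15


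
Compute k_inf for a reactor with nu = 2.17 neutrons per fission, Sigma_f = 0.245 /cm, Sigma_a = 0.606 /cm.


k_inf = nu * Sigma_f / Sigma_a
k_inf = 2.17 * 0.245 / 0.606
k_inf = 0.87731

0.87731


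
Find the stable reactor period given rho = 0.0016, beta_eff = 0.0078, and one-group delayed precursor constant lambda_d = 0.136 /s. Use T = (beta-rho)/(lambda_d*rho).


T = (beta - rho) / (lambda_d * rho)
T = (0.0078 - 0.0016) / (0.136 * 0.0016)
T = 28.493 s

28.493


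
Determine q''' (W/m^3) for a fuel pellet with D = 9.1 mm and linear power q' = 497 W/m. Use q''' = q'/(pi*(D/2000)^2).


r = D / 2 / 1000 = 9.1 / 2 / 1000 = 0.00455 m
q''' = q' / (pi * r^2)
q''' = 497 / (pi * 0.00455^2)
q''' = 7.6416e+06 W/m^3

7.6416e+06


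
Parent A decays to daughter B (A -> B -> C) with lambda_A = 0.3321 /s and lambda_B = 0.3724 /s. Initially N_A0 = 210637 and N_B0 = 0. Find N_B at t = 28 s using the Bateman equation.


N_B(t) = lambda_A * N_A0 / (lambda_B - lambda_A) * [exp(-lambda_A*t) - exp(-lambda_B*t)]
exp(-0.3321*28) = 9.153401e-05; exp(-0.3724*28) = 2.961588e-05
N_B = 0.3321 * 210637 / (0.3724 - 0.3321) * (9.153401e-05 - 2.961588e-05)
N_B = 107.48

107.48


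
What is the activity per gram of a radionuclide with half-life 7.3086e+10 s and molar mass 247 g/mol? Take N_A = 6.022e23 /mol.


lambda = ln(2) / t_half = ln(2) / 7.3086e+10 = 9.483994e-12 /s
SA = lambda * N_A / M
SA = 9.483994e-12 * 6.022e23 / 247
SA = 2.3123e+10 Bq/g

2.3123e+10


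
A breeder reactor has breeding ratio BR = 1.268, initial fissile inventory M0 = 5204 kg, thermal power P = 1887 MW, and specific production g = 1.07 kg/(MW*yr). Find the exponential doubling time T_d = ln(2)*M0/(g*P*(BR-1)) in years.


Breeding gain G = BR - 1 = 1.268 - 1 = 0.268
Fissile production rate = g * P * G = 1.07 * 1887 * 0.268 = 541.11612 kg/yr
T_d = ln(2) * M0 / (g * P * G)
T_d = ln(2) * 5204 / 541.11612 = 6.6661 yr

6.6661


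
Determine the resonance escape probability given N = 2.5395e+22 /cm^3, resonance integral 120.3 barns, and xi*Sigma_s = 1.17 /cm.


p = exp(-N * I * 1e-24 / (xi*Sigma_s))
p = exp(-2.5395e+22 * 120.3 * 1e-24 / 1.17)
p = 0.073452

0.073452


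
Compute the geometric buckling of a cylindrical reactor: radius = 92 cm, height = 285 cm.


B^2 = (2.405/R)^2 + (pi/H)^2
B^2 = (2.405/92)^2 + (pi/285)^2
B^2 = 8.0488e-04 /cm^2

8.0488e-04


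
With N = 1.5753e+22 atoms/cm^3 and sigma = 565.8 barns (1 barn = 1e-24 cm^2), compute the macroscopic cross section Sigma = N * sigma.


Sigma = N * sigma_barns * 1e-24
Sigma = 1.5753e+22 * 565.8 * 1e-24
Sigma = 8.9130 /cm

8.9130


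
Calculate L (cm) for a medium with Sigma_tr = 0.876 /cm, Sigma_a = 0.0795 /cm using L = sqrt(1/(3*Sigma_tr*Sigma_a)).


D = 1 / (3 * Sigma_tr) = 1 / (3 * 0.876) = 0.3805175 cm
L = sqrt(D / Sigma_a)
L = sqrt(0.3805175 / 0.0795)
L = 2.1878 cm

2.1878


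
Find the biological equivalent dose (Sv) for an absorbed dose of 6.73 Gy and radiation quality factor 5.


H = D * Q
H = 6.73 * 5
H = 33.650 Sv

33.650


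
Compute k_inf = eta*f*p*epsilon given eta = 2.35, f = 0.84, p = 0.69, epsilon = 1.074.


k_inf = eta * f * p * epsilon
k_inf = 2.35 * 0.84 * 0.69 * 1.074
k_inf = 1.4629

1.4629


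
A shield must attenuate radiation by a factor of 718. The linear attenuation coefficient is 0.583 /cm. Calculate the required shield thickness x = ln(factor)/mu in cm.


x = ln(factor) / mu
x = ln(718) / 0.583
x = 11.280 cm

11.280


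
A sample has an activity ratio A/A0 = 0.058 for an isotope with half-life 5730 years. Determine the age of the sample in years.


lambda = ln(2) / t_half = ln(2) / 5730 = 1.209681e-04 /yr
t = -ln(A/A0) / lambda
t = -ln(0.058) / 1.209681e-04
t = 23538 yr

23538


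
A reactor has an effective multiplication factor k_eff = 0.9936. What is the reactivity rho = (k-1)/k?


rho = (k_eff - 1) / k_eff
rho = (0.9936 - 1) / 0.9936
rho = -0.0064412

-0.0064412


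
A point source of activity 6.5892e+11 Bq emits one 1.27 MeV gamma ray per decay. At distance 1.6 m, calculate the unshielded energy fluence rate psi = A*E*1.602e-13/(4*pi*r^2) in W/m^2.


psi = A * E * 1.602e-13 / (4*pi*r^2)
psi = 6.5892e+11 * 1.27 * 1.602e-13 / (4*pi*1.6^2)
psi = 0.0041672 W/m^2

0.0041672


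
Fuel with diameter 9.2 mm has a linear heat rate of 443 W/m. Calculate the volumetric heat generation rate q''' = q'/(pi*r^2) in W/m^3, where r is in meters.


r = D / 2 / 1000 = 9.2 / 2 / 1000 = 0.0046 m
q''' = q' / (pi * r^2)
q''' = 443 / (pi * 0.0046^2)
q''' = 6.6640e+06 W/m^3

6.6640e+06


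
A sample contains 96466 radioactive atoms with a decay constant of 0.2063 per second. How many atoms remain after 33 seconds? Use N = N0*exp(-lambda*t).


N = N0 * exp(-lambda * t)
N = 96466 * exp(-0.2063 * 33)
N = 106.60

106.60


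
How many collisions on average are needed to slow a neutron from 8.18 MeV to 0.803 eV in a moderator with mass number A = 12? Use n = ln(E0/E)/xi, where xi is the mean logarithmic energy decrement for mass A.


xi = 1 + (A-1)^2/(2A)*ln((A-1)/(A+1)) = 0.1577690 (for A = 12)
n = ln(E0/E) / xi
n = ln(8.18e6 / 0.803) / 0.1577690
n = ln(1.018680e+07) / 0.1577690 = 102.28

102.28


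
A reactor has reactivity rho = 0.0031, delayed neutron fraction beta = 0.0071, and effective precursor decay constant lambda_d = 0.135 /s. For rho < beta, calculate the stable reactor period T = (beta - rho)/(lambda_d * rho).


T = (beta - rho) / (lambda_d * rho)
T = (0.0071 - 0.0031) / (0.135 * 0.0031)
T = 9.5579 s

9.5579


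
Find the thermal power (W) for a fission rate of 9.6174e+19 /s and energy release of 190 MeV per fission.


P = fission_rate * E_MeV * 1.602e-13
P = 9.6174e+19 * 190 * 1.602e-13
P = 2.9273e+09 W

2.9273e+09


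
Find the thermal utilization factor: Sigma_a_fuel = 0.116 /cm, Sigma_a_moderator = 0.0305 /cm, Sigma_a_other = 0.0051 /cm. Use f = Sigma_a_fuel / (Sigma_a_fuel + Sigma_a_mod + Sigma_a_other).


f = Sigma_a_fuel / (Sigma_a_fuel + Sigma_a_mod + Sigma_a_other)
f = 0.116 / (0.116 + 0.0305 + 0.0051)
f = 0.76517

0.76517


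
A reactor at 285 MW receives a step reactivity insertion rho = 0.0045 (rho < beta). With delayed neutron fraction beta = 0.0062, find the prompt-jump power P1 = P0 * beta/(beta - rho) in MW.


P1/P0 = beta / (beta - rho)
P1/P0 = 0.0062 / (0.0062 - 0.0045) = 3.647059
P1 = 285 * 3.647059 = 1039.4 MW

1039.4


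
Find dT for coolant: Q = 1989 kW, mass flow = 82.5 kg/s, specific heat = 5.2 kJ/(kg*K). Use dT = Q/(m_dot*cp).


dT = Q / (m_dot * cp)
dT = 1989 / (82.5 * 5.2)
dT = 4.6364 C

4.6364


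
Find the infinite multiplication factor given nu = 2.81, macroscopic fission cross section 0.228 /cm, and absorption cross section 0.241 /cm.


k_inf = nu * Sigma_f / Sigma_a
k_inf = 2.81 * 0.228 / 0.241
k_inf = 2.6584

2.6584


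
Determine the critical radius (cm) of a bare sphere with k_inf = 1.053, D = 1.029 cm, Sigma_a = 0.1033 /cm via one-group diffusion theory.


L^2 = D / Sigma_a = 1.029 / 0.1033 = 9.961278 cm^2
B_m^2 = (k_inf - 1) / L^2 = (1.053 - 1) / 9.961278 = 0.005320602 /cm^2
For a bare sphere: B_g = pi/R, so R_c = pi / sqrt(B_m^2)
R_c = pi / sqrt(0.005320602) = 43.069 cm

43.069


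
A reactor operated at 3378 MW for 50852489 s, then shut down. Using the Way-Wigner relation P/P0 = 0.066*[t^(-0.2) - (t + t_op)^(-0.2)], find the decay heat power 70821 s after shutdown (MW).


P/P0 = 0.066 * [t^(-0.2) - (t + t_op)^(-0.2)]
P/P0 = 0.066 * [70821^(-0.2) - (70821 + 50852489)^(-0.2)]
P/P0 = 0.066 * [0.1071439 - 0.02874860] = 0.005174090
P = 3378 * 0.005174090 = 17.478 MW

17.478


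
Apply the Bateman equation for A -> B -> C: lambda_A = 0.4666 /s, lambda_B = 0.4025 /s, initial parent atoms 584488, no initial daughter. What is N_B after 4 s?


N_B(t) = lambda_A * N_A0 / (lambda_B - lambda_A) * [exp(-lambda_A*t) - exp(-lambda_B*t)]
exp(-0.4666*4) = 0.1546795; exp(-0.4025*4) = 0.1998876
N_B = 0.4666 * 584488 / (0.4025 - 0.4666) * (0.1546795 - 0.1998876)
N_B = 192344

192344


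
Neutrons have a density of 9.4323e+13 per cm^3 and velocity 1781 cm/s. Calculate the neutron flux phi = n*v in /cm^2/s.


phi = n * v
phi = 9.4323e+13 * 1781
phi = 1.6799e+17 /cm^2/s

1.6799e+17


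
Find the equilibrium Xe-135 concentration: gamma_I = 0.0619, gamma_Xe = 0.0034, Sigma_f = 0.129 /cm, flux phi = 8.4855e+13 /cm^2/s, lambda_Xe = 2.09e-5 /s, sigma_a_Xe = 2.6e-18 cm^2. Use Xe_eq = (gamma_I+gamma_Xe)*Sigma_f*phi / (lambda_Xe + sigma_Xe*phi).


Xe_eq = (gamma_I + gamma_Xe) * Sigma_f * phi / (lambda_Xe + sigma_Xe * phi)
Numerator = (0.0619 + 0.0034) * 0.129 * 8.4855e+13 = 7.147931e+11
Denominator = 2.09e-5 + 2.6e-18 * 8.4855e+13 = 2.415230e-04
Xe_eq = 7.147931e+11 / 2.415230e-04 = 2.9595e+15 /cm^3

2.9595e+15


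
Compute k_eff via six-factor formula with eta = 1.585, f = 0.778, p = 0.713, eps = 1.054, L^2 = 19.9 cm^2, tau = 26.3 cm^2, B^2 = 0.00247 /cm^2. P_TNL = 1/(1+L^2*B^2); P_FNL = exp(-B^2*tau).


k_inf = eta*f*p*eps = 1.585*0.778*0.713*1.054 = 0.9266997
P_TNL = 1/(1 + L^2*B^2) = 1/(1 + 19.9*0.00247) = 0.9531498
P_FNL = exp(-B^2*tau) = exp(-0.00247*26.3) = 0.9371040
k_eff = k_inf * P_TNL * P_FNL = 0.9266997 * 0.9531498 * 0.9371040
k_eff = 0.82773

0.82773


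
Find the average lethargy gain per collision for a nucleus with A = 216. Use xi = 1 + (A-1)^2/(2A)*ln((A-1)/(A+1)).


xi = 1 + (A-1)^2/(2A) * ln((A-1)/(A+1))
xi = 1 + (216-1)^2/(2*216) * ln((216-1)/(216 +1))
xi = 0.0092307

0.0092307


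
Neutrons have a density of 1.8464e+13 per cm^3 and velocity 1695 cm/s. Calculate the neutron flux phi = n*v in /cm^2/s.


phi = n * v
phi = 1.8464e+13 * 1695
phi = 3.1296e+16 /cm^2/s

3.1296e+16


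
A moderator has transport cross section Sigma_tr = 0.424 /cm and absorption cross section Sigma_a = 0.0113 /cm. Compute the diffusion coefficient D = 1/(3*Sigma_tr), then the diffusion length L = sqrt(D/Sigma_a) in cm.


D = 1 / (3 * Sigma_tr) = 1 / (3 * 0.424) = 0.7861635 cm
L = sqrt(D / Sigma_a)
L = sqrt(0.7861635 / 0.0113)
L = 8.3410 cm

8.3410


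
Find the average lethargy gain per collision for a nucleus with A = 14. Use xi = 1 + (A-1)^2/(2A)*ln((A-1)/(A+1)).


xi = 1 + (A-1)^2/(2A) * ln((A-1)/(A+1))
xi = 1 + (14-1)^2/(2*14) * ln((14-1)/(14 +1))
xi = 0.13628

0.13628


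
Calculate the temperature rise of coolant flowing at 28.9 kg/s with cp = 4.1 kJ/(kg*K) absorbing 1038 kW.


dT = Q / (m_dot * cp)
dT = 1038 / (28.9 * 4.1)
dT = 8.7602 C

8.7602


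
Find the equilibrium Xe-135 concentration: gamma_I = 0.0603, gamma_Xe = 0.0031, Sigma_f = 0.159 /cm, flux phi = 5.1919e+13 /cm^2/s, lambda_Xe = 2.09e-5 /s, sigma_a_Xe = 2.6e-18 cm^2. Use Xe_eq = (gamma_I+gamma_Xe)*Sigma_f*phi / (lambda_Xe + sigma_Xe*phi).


Xe_eq = (gamma_I + gamma_Xe) * Sigma_f * phi / (lambda_Xe + sigma_Xe * phi)
Numerator = (0.0603 + 0.0031) * 0.159 * 5.1919e+13 = 5.233747e+11
Denominator = 2.09e-5 + 2.6e-18 * 5.1919e+13 = 1.558894e-04
Xe_eq = 5.233747e+11 / 1.558894e-04 = 3.3573e+15 /cm^3

3.3573e+15


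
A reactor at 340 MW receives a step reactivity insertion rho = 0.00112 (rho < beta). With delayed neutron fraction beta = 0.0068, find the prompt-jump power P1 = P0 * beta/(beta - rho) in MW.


P1/P0 = beta / (beta - rho)
P1/P0 = 0.0068 / (0.0068 - 0.00112) = 1.197183
P1 = 340 * 1.197183 = 407.04 MW

407.04


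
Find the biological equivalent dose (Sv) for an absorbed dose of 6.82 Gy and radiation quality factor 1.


H = D * Q
H = 6.82 * 1
H = 6.8200 Sv

6.8200


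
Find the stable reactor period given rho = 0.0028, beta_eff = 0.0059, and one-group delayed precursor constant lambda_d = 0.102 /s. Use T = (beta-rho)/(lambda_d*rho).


T = (beta - rho) / (lambda_d * rho)
T = (0.0059 - 0.0028) / (0.102 * 0.0028)
T = 10.854 s

10.854


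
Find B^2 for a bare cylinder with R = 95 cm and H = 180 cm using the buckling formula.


B^2 = (2.405/R)^2 + (pi/H)^2
B^2 = (2.405/95)^2 + (pi/180)^2
B^2 = 9.4551e-04 /cm^2

9.4551e-04


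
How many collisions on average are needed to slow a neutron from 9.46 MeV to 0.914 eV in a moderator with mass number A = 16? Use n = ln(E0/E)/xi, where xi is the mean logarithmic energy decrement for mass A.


xi = 1 + (A-1)^2/(2A)*ln((A-1)/(A+1)) = 0.1199467 (for A = 16)
n = ln(E0/E) / xi
n = ln(9.46e6 / 0.914) / 0.1199467
n = ln(1.035011e+07) / 0.1199467 = 134.66

134.66


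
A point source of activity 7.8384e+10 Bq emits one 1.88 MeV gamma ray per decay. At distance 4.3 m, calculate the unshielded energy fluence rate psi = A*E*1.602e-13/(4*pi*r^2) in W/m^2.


psi = A * E * 1.602e-13 / (4*pi*r^2)
psi = 7.8384e+10 * 1.88 * 1.602e-13 / (4*pi*4.3^2)
psi = 1.0160e-04 W/m^2

1.0160e-04


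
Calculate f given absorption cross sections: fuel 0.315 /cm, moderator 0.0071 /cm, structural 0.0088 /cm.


f = Sigma_a_fuel / (Sigma_a_fuel + Sigma_a_mod + Sigma_a_other)
f = 0.315 / (0.315 + 0.0071 + 0.0088)
f = 0.95195

0.95195


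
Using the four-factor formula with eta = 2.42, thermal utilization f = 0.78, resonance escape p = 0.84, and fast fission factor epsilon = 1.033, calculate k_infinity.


k_inf = eta * f * p * epsilon
k_inf = 2.42 * 0.78 * 0.84 * 1.033
k_inf = 1.6379

1.6379


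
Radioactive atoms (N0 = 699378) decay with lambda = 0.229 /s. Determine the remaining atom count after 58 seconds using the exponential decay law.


N = N0 * exp(-lambda * t)
N = 699378 * exp(-0.229 * 58)
N = 1.1924

1.1924


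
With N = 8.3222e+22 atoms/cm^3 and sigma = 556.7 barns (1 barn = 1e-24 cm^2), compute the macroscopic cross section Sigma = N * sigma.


Sigma = N * sigma_barns * 1e-24
Sigma = 8.3222e+22 * 556.7 * 1e-24
Sigma = 46.330 /cm

46.330


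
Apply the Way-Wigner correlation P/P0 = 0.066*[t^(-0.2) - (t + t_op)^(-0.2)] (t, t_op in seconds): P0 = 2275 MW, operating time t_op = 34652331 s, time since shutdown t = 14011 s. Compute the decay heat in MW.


P/P0 = 0.066 * [t^(-0.2) - (t + t_op)^(-0.2)]
P/P0 = 0.066 * [14011^(-0.2) - (14011 + 34652331)^(-0.2)]
P/P0 = 0.066 * [0.1481515 - 0.03104691] = 0.007728903
P = 2275 * 0.007728903 = 17.583 MW

17.583


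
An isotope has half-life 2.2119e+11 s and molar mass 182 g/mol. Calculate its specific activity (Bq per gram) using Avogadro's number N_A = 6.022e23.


lambda = ln(2) / t_half = ln(2) / 2.2119e+11 = 3.133718e-12 /s
SA = lambda * N_A / M
SA = 3.133718e-12 * 6.022e23 / 182
SA = 1.0369e+10 Bq/g

1.0369e+10


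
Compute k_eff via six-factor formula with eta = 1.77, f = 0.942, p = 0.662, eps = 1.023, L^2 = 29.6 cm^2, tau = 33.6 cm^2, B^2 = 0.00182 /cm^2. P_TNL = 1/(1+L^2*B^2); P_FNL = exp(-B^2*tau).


k_inf = eta*f*p*eps = 1.77*0.942*0.662*1.023 = 1.129166
P_TNL = 1/(1 + L^2*B^2) = 1/(1 + 29.6*0.00182) = 0.9488818
P_FNL = exp(-B^2*tau) = exp(-0.00182*33.6) = 0.9406802
k_eff = k_inf * P_TNL * P_FNL = 1.129166 * 0.9488818 * 0.9406802
k_eff = 1.0079

1.0079


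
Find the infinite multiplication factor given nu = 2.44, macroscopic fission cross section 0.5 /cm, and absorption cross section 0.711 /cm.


k_inf = nu * Sigma_f / Sigma_a
k_inf = 2.44 * 0.5 / 0.711
k_inf = 1.7159

1.7159


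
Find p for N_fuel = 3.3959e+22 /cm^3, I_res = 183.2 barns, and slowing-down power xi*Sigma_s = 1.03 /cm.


p = exp(-N * I * 1e-24 / (xi*Sigma_s))
p = exp(-3.3959e+22 * 183.2 * 1e-24 / 1.03)
p = 0.0023814

0.0023814


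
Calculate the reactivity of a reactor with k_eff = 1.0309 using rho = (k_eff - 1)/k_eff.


rho = (k_eff - 1) / k_eff
rho = (1.0309 - 1) / 1.0309
rho = 0.029974

0.029974


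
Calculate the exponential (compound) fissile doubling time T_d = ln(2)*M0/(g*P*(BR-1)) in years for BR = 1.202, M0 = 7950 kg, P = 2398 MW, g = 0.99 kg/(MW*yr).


Breeding gain G = BR - 1 = 1.202 - 1 = 0.202
Fissile production rate = g * P * G = 0.99 * 2398 * 0.202 = 479.55204 kg/yr
T_d = ln(2) * M0 / (g * P * G)
T_d = ln(2) * 7950 / 479.55204 = 11.491 yr

11.491


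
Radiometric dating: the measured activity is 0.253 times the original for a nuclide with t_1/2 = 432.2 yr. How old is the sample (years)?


lambda = ln(2) / t_half = ln(2) / 432.2 = 0.001603765 /yr
t = -ln(A/A0) / lambda
t = -ln(0.253) / 0.001603765
t = 856.96 yr

856.96


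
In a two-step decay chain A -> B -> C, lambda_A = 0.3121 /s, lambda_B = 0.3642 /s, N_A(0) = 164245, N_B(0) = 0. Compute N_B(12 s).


N_B(t) = lambda_A * N_A0 / (lambda_B - lambda_A) * [exp(-lambda_A*t) - exp(-lambda_B*t)]
exp(-0.3121*12) = 0.02363090; exp(-0.3642*12) = 0.01264618
N_B = 0.3121 * 164245 / (0.3642 - 0.3121) * (0.02363090 - 0.01264618)
N_B = 10808

10808


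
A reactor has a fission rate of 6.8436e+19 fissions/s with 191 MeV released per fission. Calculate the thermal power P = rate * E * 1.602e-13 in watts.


P = fission_rate * E_MeV * 1.602e-13
P = 6.8436e+19 * 191 * 1.602e-13
P = 2.0940e+09 W

2.0940e+09


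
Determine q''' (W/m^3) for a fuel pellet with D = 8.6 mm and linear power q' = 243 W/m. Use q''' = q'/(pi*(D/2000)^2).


r = D / 2 / 1000 = 8.6 / 2 / 1000 = 0.0043 m
q''' = q' / (pi * r^2)
q''' = 243 / (pi * 0.0043^2)
q''' = 4.1833e+06 W/m^3

4.1833e+06


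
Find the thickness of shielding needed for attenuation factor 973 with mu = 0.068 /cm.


x = ln(factor) / mu
x = ln(973) / 0.068
x = 101.18 cm

101.18


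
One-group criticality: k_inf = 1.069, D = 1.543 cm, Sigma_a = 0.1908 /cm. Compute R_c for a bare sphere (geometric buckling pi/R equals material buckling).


L^2 = D / Sigma_a = 1.543 / 0.1908 = 8.087002 cm^2
B_m^2 = (k_inf - 1) / L^2 = (1.069 - 1) / 8.087002 = 0.008532210 /cm^2
For a bare sphere: B_g = pi/R, so R_c = pi / sqrt(B_m^2)
R_c = pi / sqrt(0.008532210) = 34.011 cm

34.011


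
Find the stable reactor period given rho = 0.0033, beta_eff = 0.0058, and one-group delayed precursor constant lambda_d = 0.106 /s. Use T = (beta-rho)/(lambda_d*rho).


T = (beta - rho) / (lambda_d * rho)
T = (0.0058 - 0.0033) / (0.106 * 0.0033)
T = 7.1469 s

7.1469


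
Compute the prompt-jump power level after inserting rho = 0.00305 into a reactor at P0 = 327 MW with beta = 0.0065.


P1/P0 = beta / (beta - rho)
P1/P0 = 0.0065 / (0.0065 - 0.00305) = 1.884058
P1 = 327 * 1.884058 = 616.09 MW

616.09


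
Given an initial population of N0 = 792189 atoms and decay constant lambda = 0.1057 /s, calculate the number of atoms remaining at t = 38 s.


N = N0 * exp(-lambda * t)
N = 792189 * exp(-0.1057 * 38)
N = 14271

14271


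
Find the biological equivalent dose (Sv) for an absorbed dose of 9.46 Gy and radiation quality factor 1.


H = D * Q
H = 9.46 * 1
H = 9.4600 Sv

9.4600


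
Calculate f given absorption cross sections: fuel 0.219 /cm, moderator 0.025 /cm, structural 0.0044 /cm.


f = Sigma_a_fuel / (Sigma_a_fuel + Sigma_a_mod + Sigma_a_other)
f = 0.219 / (0.219 + 0.025 + 0.0044)
f = 0.88164

0.88164


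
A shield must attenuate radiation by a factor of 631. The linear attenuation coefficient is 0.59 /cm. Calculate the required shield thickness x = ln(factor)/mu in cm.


x = ln(factor) / mu
x = ln(631) / 0.59
x = 10.928 cm

10.928


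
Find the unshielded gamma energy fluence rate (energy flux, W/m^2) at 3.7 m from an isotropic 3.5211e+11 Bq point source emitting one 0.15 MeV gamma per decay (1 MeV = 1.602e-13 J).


psi = A * E * 1.602e-13 / (4*pi*r^2)
psi = 3.5211e+11 * 0.15 * 1.602e-13 / (4*pi*3.7^2)
psi = 4.9183e-05 W/m^2

4.9183e-05


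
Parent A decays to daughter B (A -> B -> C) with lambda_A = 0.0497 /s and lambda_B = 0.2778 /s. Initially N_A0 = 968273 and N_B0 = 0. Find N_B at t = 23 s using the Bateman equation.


N_B(t) = lambda_A * N_A0 / (lambda_B - lambda_A) * [exp(-lambda_A*t) - exp(-lambda_B*t)]
exp(-0.0497*23) = 0.3188291; exp(-0.2778*23) = 0.001679263
N_B = 0.0497 * 968273 / (0.2778 - 0.0497) * (0.3188291 - 0.001679263)
N_B = 66910

66910


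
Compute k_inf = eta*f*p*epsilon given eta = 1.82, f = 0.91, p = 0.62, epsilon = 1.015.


k_inf = eta * f * p * epsilon
k_inf = 1.82 * 0.91 * 0.62 * 1.015
k_inf = 1.0422

1.0422


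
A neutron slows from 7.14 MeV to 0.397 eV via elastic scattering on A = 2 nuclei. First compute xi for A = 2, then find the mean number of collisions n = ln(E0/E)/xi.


xi = 1 + (A-1)^2/(2A)*ln((A-1)/(A+1)) = 0.7253469 (for A = 2)
n = ln(E0/E) / xi
n = ln(7.14e6 / 0.397) / 0.7253469
n = ln(1.798489e+07) / 0.7253469 = 23.030

23.030


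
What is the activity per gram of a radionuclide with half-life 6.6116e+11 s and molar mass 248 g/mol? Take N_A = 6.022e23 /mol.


lambda = ln(2) / t_half = ln(2) / 6.6116e+11 = 1.048380e-12 /s
SA = lambda * N_A / M
SA = 1.048380e-12 * 6.022e23 / 248
SA = 2.5457e+09 Bq/g

2.5457e+09


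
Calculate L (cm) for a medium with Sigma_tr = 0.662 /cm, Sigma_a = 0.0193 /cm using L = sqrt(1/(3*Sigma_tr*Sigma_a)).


D = 1 / (3 * Sigma_tr) = 1 / (3 * 0.662) = 0.5035247 cm
L = sqrt(D / Sigma_a)
L = sqrt(0.5035247 / 0.0193)
L = 5.1078 cm

5.1078


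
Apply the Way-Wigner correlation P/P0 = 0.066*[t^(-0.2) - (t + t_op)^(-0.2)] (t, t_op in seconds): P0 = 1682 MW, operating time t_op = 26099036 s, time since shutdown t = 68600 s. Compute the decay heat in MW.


P/P0 = 0.066 * [t^(-0.2) - (t + t_op)^(-0.2)]
P/P0 = 0.066 * [68600^(-0.2) - (68600 + 26099036)^(-0.2)]
P/P0 = 0.066 * [0.1078289 - 0.03284332] = 0.004949048
P = 1682 * 0.004949048 = 8.3243 MW

8.3243


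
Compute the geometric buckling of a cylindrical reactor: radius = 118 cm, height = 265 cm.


B^2 = (2.405/R)^2 + (pi/H)^2
B^2 = (2.405/118)^2 + (pi/265)^2
B^2 = 5.5594e-04 /cm^2

5.5594e-04


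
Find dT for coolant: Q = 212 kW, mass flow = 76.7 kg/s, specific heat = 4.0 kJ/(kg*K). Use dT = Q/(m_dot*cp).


dT = Q / (m_dot * cp)
dT = 212 / (76.7 * 4.0)
dT = 0.69100 C

0.69100


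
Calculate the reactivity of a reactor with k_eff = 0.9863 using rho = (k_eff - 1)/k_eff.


rho = (k_eff - 1) / k_eff
rho = (0.9863 - 1) / 0.9863
rho = -0.013890

-0.013890


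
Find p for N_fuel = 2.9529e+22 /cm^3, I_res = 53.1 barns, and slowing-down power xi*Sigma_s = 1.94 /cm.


p = exp(-N * I * 1e-24 / (xi*Sigma_s))
p = exp(-2.9529e+22 * 53.1 * 1e-24 / 1.94)
p = 0.44564

0.44564


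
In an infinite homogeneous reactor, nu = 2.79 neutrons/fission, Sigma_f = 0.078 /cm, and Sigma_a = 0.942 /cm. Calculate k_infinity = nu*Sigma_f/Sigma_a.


k_inf = nu * Sigma_f / Sigma_a
k_inf = 2.79 * 0.078 / 0.942
k_inf = 0.23102

0.23102


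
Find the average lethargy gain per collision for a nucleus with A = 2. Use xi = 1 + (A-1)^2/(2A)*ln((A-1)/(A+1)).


xi = 1 + (A-1)^2/(2A) * ln((A-1)/(A+1))
xi = 1 + (2-1)^2/(2*2) * ln((2-1)/(2 +1))
xi = 0.72535

0.72535


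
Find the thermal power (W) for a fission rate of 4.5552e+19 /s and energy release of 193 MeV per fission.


P = fission_rate * E_MeV * 1.602e-13
P = 4.5552e+19 * 193 * 1.602e-13
P = 1.4084e+09 W

1.4084e+09


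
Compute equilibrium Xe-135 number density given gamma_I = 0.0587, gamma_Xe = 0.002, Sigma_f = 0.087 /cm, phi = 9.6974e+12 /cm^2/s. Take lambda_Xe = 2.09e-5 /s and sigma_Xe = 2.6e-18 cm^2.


Xe_eq = (gamma_I + gamma_Xe) * Sigma_f * phi / (lambda_Xe + sigma_Xe * phi)
Numerator = (0.0587 + 0.002) * 0.087 * 9.6974e+12 = 5.121100e+10
Denominator = 2.09e-5 + 2.6e-18 * 9.6974e+12 = 4.611324e-05
Xe_eq = 5.121100e+10 / 4.611324e-05 = 1.1105e+15 /cm^3

1.1105e+15


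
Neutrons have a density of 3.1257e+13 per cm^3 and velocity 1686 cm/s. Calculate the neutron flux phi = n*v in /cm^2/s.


phi = n * v
phi = 3.1257e+13 * 1686
phi = 5.2699e+16 /cm^2/s

5.2699e+16


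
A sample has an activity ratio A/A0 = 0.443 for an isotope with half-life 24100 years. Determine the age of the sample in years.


lambda = ln(2) / t_half = ln(2) / 24100 = 2.876129e-05 /yr
t = -ln(A/A0) / lambda
t = -ln(0.443) / 2.876129e-05
t = 28308 yr

28308


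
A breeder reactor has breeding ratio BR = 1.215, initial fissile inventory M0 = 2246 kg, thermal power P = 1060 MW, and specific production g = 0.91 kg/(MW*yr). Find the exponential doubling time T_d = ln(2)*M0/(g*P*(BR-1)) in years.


Breeding gain G = BR - 1 = 1.215 - 1 = 0.215
Fissile production rate = g * P * G = 0.91 * 1060 * 0.215 = 207.389 kg/yr
T_d = ln(2) * M0 / (g * P * G)
T_d = ln(2) * 2246 / 207.389 = 7.5067 yr

7.5067


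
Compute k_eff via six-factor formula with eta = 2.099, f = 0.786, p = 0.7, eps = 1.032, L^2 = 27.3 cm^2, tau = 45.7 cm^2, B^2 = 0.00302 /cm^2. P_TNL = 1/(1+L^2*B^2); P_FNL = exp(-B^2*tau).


k_inf = eta*f*p*eps = 2.099*0.786*0.7*1.032 = 1.191826
P_TNL = 1/(1 + L^2*B^2) = 1/(1 + 27.3*0.00302) = 0.9238336
P_FNL = exp(-B^2*tau) = exp(-0.00302*45.7) = 0.8710865
k_eff = k_inf * P_TNL * P_FNL = 1.191826 * 0.9238336 * 0.8710865
k_eff = 0.95911

0.95911
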